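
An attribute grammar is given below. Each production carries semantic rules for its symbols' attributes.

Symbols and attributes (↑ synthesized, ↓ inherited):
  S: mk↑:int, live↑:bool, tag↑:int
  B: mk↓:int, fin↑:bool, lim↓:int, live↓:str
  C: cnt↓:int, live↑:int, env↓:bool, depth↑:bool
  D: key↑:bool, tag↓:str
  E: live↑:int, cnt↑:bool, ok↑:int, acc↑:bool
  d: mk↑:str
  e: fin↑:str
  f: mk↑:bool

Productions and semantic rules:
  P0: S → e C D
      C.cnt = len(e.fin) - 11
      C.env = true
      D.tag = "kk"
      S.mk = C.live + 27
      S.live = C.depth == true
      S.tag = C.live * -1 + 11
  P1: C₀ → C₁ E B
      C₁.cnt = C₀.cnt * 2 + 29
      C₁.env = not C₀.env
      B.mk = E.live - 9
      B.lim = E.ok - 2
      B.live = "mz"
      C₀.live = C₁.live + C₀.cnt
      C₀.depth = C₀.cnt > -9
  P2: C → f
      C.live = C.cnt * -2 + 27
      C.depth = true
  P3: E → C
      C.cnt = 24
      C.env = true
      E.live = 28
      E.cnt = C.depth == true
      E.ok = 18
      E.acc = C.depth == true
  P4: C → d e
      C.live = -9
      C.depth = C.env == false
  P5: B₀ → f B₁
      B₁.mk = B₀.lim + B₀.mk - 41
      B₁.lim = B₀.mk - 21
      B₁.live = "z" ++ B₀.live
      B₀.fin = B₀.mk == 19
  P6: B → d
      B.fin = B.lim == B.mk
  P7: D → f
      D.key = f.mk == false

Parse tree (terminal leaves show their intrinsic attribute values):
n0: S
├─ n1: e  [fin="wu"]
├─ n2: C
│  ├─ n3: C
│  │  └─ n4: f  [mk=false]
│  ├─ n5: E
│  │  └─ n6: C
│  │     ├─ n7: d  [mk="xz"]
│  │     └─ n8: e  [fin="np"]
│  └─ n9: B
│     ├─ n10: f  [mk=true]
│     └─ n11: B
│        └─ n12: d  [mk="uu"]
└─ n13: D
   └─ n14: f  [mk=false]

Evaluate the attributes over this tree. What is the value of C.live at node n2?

1. n1.fin = "wu"  [terminal]
2. n2.cnt = -9  [len(e.fin) - 11]
3. n2.env = true  [true]
4. n3.cnt = 11  [C₀.cnt * 2 + 29]
5. n3.env = false  [not C₀.env]
6. n4.mk = false  [terminal]
7. n3.live = 5  [C.cnt * -2 + 27]
8. n3.depth = true  [true]
9. n6.cnt = 24  [24]
10. n6.env = true  [true]
11. n7.mk = "xz"  [terminal]
12. n8.fin = "np"  [terminal]
13. n6.live = -9  [-9]
14. n6.depth = false  [C.env == false]
15. n5.live = 28  [28]
16. n5.cnt = false  [C.depth == true]
17. n5.ok = 18  [18]
18. n5.acc = false  [C.depth == true]
19. n9.mk = 19  [E.live - 9]
20. n9.lim = 16  [E.ok - 2]
21. n9.live = "mz"  ["mz"]
22. n10.mk = true  [terminal]
23. n11.mk = -6  [B₀.lim + B₀.mk - 41]
24. n11.lim = -2  [B₀.mk - 21]
25. n11.live = "zmz"  ["z" ++ B₀.live]
26. n12.mk = "uu"  [terminal]
27. n11.fin = false  [B.lim == B.mk]
28. n9.fin = true  [B₀.mk == 19]
29. n2.live = -4  [C₁.live + C₀.cnt]
30. n2.depth = false  [C₀.cnt > -9]
31. n13.tag = "kk"  ["kk"]
32. n14.mk = false  [terminal]
33. n13.key = true  [f.mk == false]
34. n0.mk = 23  [C.live + 27]
35. n0.live = false  [C.depth == true]
36. n0.tag = 15  [C.live * -1 + 11]

-4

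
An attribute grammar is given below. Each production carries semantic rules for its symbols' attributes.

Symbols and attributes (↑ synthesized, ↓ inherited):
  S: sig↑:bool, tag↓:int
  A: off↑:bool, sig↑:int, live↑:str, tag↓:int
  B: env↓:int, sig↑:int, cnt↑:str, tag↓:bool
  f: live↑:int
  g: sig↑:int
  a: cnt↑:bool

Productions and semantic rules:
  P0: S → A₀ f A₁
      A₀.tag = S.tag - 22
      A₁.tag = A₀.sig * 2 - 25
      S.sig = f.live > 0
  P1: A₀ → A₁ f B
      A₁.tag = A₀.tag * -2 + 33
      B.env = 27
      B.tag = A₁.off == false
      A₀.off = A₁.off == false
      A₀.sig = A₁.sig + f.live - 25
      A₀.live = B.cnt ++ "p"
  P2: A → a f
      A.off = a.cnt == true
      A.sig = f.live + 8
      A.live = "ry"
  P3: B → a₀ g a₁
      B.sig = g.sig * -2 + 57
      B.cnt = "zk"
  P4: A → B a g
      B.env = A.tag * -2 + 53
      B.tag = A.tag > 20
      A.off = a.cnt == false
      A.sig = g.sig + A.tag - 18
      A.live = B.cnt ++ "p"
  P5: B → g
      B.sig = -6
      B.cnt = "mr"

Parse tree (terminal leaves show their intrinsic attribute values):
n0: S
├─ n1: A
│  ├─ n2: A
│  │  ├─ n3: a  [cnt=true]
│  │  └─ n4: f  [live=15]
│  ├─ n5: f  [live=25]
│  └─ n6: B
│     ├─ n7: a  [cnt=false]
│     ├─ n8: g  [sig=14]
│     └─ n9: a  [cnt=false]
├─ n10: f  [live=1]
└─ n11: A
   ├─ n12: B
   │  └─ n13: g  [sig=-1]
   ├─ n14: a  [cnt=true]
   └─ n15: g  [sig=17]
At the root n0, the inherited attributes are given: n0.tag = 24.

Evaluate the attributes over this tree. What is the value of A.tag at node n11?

1. n0.tag = 24  [given at root]
2. n1.tag = 2  [S.tag - 22]
3. n2.tag = 29  [A₀.tag * -2 + 33]
4. n3.cnt = true  [terminal]
5. n4.live = 15  [terminal]
6. n2.off = true  [a.cnt == true]
7. n2.sig = 23  [f.live + 8]
8. n2.live = "ry"  ["ry"]
9. n5.live = 25  [terminal]
10. n6.env = 27  [27]
11. n6.tag = false  [A₁.off == false]
12. n7.cnt = false  [terminal]
13. n8.sig = 14  [terminal]
14. n9.cnt = false  [terminal]
15. n6.sig = 29  [g.sig * -2 + 57]
16. n6.cnt = "zk"  ["zk"]
17. n1.off = false  [A₁.off == false]
18. n1.sig = 23  [A₁.sig + f.live - 25]
19. n1.live = "zkp"  [B.cnt ++ "p"]
20. n10.live = 1  [terminal]
21. n11.tag = 21  [A₀.sig * 2 - 25]
22. n12.env = 11  [A.tag * -2 + 53]
23. n12.tag = true  [A.tag > 20]
24. n13.sig = -1  [terminal]
25. n12.sig = -6  [-6]
26. n12.cnt = "mr"  ["mr"]
27. n14.cnt = true  [terminal]
28. n15.sig = 17  [terminal]
29. n11.off = false  [a.cnt == false]
30. n11.sig = 20  [g.sig + A.tag - 18]
31. n11.live = "mrp"  [B.cnt ++ "p"]
32. n0.sig = true  [f.live > 0]

21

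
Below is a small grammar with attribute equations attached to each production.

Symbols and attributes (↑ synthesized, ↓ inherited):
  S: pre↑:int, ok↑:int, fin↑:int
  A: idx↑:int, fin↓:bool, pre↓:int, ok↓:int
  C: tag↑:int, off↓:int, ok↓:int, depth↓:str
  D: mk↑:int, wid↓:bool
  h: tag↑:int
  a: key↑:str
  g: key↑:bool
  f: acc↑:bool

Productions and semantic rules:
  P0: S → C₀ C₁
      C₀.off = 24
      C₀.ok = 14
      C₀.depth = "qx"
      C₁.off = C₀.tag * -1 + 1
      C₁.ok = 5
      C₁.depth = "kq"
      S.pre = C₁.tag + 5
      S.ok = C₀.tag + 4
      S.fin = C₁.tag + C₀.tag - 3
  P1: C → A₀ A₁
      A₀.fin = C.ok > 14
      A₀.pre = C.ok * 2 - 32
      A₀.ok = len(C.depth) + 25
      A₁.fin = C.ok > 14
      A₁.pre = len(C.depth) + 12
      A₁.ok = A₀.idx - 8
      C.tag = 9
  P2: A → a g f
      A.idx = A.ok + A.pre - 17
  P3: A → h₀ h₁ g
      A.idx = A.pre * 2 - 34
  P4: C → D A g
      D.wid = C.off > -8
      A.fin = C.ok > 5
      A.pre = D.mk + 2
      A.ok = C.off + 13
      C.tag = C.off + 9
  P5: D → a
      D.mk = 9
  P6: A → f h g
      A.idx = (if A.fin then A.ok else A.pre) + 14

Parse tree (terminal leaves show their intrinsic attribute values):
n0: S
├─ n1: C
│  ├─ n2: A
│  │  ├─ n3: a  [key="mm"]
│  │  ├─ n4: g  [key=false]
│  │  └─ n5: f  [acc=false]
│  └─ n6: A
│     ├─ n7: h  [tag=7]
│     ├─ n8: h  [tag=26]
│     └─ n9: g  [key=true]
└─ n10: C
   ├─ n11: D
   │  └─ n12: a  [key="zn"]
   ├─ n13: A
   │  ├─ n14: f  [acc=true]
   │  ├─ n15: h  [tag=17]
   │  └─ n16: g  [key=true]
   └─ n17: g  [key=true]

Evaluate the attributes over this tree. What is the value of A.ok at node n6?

-2

1. n1.off = 24  [24]
2. n1.ok = 14  [14]
3. n1.depth = "qx"  ["qx"]
4. n2.fin = false  [C.ok > 14]
5. n2.pre = -4  [C.ok * 2 - 32]
6. n2.ok = 27  [len(C.depth) + 25]
7. n3.key = "mm"  [terminal]
8. n4.key = false  [terminal]
9. n5.acc = false  [terminal]
10. n2.idx = 6  [A.ok + A.pre - 17]
11. n6.fin = false  [C.ok > 14]
12. n6.pre = 14  [len(C.depth) + 12]
13. n6.ok = -2  [A₀.idx - 8]
14. n7.tag = 7  [terminal]
15. n8.tag = 26  [terminal]
16. n9.key = true  [terminal]
17. n6.idx = -6  [A.pre * 2 - 34]
18. n1.tag = 9  [9]
19. n10.off = -8  [C₀.tag * -1 + 1]
20. n10.ok = 5  [5]
21. n10.depth = "kq"  ["kq"]
22. n11.wid = false  [C.off > -8]
23. n12.key = "zn"  [terminal]
24. n11.mk = 9  [9]
25. n13.fin = false  [C.ok > 5]
26. n13.pre = 11  [D.mk + 2]
27. n13.ok = 5  [C.off + 13]
28. n14.acc = true  [terminal]
29. n15.tag = 17  [terminal]
30. n16.key = true  [terminal]
31. n13.idx = 25  [(if A.fin then A.ok else A.pre) + 14]
32. n17.key = true  [terminal]
33. n10.tag = 1  [C.off + 9]
34. n0.pre = 6  [C₁.tag + 5]
35. n0.ok = 13  [C₀.tag + 4]
36. n0.fin = 7  [C₁.tag + C₀.tag - 3]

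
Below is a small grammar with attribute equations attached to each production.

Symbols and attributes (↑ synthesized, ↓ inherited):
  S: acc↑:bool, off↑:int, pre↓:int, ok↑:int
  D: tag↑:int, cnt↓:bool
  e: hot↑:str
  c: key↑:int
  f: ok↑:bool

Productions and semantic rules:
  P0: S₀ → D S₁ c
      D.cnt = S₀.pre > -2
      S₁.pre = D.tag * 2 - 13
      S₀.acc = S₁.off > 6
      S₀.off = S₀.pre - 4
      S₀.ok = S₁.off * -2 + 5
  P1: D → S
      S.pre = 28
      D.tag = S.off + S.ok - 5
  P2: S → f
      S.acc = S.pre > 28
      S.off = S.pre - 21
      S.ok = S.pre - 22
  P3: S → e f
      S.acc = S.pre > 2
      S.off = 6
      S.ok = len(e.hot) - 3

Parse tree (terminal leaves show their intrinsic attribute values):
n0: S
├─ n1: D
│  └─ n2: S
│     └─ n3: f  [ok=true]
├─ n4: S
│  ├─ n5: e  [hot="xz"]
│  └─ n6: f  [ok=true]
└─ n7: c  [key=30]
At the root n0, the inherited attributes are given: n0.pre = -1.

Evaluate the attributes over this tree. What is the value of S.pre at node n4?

3

1. n0.pre = -1  [given at root]
2. n1.cnt = true  [S₀.pre > -2]
3. n2.pre = 28  [28]
4. n3.ok = true  [terminal]
5. n2.acc = false  [S.pre > 28]
6. n2.off = 7  [S.pre - 21]
7. n2.ok = 6  [S.pre - 22]
8. n1.tag = 8  [S.off + S.ok - 5]
9. n4.pre = 3  [D.tag * 2 - 13]
10. n5.hot = "xz"  [terminal]
11. n6.ok = true  [terminal]
12. n4.acc = true  [S.pre > 2]
13. n4.off = 6  [6]
14. n4.ok = -1  [len(e.hot) - 3]
15. n7.key = 30  [terminal]
16. n0.acc = false  [S₁.off > 6]
17. n0.off = -5  [S₀.pre - 4]
18. n0.ok = -7  [S₁.off * -2 + 5]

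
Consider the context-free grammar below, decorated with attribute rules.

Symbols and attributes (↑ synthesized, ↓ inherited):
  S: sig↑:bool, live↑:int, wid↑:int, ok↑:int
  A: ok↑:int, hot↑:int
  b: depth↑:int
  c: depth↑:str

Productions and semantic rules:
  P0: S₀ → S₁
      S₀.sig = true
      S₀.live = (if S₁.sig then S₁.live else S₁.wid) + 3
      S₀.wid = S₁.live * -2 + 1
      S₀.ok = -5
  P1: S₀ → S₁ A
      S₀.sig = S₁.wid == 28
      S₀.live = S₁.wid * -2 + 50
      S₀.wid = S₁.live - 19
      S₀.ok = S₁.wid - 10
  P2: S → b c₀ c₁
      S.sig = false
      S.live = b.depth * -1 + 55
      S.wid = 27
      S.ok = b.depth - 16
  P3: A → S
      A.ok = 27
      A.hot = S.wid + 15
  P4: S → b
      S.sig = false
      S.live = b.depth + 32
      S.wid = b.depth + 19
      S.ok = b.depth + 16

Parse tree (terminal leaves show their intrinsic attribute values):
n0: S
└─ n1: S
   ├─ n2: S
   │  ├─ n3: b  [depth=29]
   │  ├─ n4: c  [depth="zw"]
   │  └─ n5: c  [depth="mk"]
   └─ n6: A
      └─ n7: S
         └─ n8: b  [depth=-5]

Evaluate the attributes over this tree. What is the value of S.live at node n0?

10

1. n3.depth = 29  [terminal]
2. n4.depth = "zw"  [terminal]
3. n5.depth = "mk"  [terminal]
4. n2.sig = false  [false]
5. n2.live = 26  [b.depth * -1 + 55]
6. n2.wid = 27  [27]
7. n2.ok = 13  [b.depth - 16]
8. n8.depth = -5  [terminal]
9. n7.sig = false  [false]
10. n7.live = 27  [b.depth + 32]
11. n7.wid = 14  [b.depth + 19]
12. n7.ok = 11  [b.depth + 16]
13. n6.ok = 27  [27]
14. n6.hot = 29  [S.wid + 15]
15. n1.sig = false  [S₁.wid == 28]
16. n1.live = -4  [S₁.wid * -2 + 50]
17. n1.wid = 7  [S₁.live - 19]
18. n1.ok = 17  [S₁.wid - 10]
19. n0.sig = true  [true]
20. n0.live = 10  [(if S₁.sig then S₁.live else S₁.wid) + 3]
21. n0.wid = 9  [S₁.live * -2 + 1]
22. n0.ok = -5  [-5]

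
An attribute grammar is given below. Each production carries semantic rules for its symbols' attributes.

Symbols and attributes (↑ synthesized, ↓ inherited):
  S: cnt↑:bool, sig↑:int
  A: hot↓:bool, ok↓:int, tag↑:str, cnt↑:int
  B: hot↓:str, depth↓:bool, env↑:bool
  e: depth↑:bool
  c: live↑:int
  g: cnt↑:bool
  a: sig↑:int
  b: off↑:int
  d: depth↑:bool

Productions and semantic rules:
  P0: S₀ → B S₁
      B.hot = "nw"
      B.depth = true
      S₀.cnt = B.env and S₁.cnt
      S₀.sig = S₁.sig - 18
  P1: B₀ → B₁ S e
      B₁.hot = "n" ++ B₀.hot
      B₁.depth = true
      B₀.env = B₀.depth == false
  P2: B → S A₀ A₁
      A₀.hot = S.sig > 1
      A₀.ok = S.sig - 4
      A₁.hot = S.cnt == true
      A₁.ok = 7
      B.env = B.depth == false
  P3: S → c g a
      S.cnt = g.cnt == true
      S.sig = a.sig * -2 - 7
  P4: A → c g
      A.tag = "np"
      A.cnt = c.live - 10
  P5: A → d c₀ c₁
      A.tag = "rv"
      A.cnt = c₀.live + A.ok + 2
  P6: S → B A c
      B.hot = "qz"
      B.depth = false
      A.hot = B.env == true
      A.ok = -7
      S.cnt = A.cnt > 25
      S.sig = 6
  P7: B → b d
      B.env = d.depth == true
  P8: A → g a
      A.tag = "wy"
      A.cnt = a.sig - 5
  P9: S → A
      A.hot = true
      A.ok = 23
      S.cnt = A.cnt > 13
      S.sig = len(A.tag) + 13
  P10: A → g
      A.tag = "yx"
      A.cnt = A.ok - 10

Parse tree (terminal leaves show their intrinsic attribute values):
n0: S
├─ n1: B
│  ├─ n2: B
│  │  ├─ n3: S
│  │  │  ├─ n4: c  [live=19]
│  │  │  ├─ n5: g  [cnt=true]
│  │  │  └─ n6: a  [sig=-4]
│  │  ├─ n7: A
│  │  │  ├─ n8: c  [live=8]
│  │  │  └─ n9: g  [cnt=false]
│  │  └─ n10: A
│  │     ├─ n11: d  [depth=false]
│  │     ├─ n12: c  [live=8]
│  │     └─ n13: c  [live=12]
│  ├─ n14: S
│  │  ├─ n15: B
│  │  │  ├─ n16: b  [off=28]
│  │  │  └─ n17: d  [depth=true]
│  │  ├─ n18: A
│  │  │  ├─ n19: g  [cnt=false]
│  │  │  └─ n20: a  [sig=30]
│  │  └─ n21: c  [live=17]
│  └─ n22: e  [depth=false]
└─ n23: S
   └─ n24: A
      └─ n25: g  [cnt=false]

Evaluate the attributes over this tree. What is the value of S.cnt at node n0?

1. n1.hot = "nw"  ["nw"]
2. n1.depth = true  [true]
3. n2.hot = "nnw"  ["n" ++ B₀.hot]
4. n2.depth = true  [true]
5. n4.live = 19  [terminal]
6. n5.cnt = true  [terminal]
7. n6.sig = -4  [terminal]
8. n3.cnt = true  [g.cnt == true]
9. n3.sig = 1  [a.sig * -2 - 7]
10. n7.hot = false  [S.sig > 1]
11. n7.ok = -3  [S.sig - 4]
12. n8.live = 8  [terminal]
13. n9.cnt = false  [terminal]
14. n7.tag = "np"  ["np"]
15. n7.cnt = -2  [c.live - 10]
16. n10.hot = true  [S.cnt == true]
17. n10.ok = 7  [7]
18. n11.depth = false  [terminal]
19. n12.live = 8  [terminal]
20. n13.live = 12  [terminal]
21. n10.tag = "rv"  ["rv"]
22. n10.cnt = 17  [c₀.live + A.ok + 2]
23. n2.env = false  [B.depth == false]
24. n15.hot = "qz"  ["qz"]
25. n15.depth = false  [false]
26. n16.off = 28  [terminal]
27. n17.depth = true  [terminal]
28. n15.env = true  [d.depth == true]
29. n18.hot = true  [B.env == true]
30. n18.ok = -7  [-7]
31. n19.cnt = false  [terminal]
32. n20.sig = 30  [terminal]
33. n18.tag = "wy"  ["wy"]
34. n18.cnt = 25  [a.sig - 5]
35. n21.live = 17  [terminal]
36. n14.cnt = false  [A.cnt > 25]
37. n14.sig = 6  [6]
38. n22.depth = false  [terminal]
39. n1.env = false  [B₀.depth == false]
40. n24.hot = true  [true]
41. n24.ok = 23  [23]
42. n25.cnt = false  [terminal]
43. n24.tag = "yx"  ["yx"]
44. n24.cnt = 13  [A.ok - 10]
45. n23.cnt = false  [A.cnt > 13]
46. n23.sig = 15  [len(A.tag) + 13]
47. n0.cnt = false  [B.env and S₁.cnt]
48. n0.sig = -3  [S₁.sig - 18]

false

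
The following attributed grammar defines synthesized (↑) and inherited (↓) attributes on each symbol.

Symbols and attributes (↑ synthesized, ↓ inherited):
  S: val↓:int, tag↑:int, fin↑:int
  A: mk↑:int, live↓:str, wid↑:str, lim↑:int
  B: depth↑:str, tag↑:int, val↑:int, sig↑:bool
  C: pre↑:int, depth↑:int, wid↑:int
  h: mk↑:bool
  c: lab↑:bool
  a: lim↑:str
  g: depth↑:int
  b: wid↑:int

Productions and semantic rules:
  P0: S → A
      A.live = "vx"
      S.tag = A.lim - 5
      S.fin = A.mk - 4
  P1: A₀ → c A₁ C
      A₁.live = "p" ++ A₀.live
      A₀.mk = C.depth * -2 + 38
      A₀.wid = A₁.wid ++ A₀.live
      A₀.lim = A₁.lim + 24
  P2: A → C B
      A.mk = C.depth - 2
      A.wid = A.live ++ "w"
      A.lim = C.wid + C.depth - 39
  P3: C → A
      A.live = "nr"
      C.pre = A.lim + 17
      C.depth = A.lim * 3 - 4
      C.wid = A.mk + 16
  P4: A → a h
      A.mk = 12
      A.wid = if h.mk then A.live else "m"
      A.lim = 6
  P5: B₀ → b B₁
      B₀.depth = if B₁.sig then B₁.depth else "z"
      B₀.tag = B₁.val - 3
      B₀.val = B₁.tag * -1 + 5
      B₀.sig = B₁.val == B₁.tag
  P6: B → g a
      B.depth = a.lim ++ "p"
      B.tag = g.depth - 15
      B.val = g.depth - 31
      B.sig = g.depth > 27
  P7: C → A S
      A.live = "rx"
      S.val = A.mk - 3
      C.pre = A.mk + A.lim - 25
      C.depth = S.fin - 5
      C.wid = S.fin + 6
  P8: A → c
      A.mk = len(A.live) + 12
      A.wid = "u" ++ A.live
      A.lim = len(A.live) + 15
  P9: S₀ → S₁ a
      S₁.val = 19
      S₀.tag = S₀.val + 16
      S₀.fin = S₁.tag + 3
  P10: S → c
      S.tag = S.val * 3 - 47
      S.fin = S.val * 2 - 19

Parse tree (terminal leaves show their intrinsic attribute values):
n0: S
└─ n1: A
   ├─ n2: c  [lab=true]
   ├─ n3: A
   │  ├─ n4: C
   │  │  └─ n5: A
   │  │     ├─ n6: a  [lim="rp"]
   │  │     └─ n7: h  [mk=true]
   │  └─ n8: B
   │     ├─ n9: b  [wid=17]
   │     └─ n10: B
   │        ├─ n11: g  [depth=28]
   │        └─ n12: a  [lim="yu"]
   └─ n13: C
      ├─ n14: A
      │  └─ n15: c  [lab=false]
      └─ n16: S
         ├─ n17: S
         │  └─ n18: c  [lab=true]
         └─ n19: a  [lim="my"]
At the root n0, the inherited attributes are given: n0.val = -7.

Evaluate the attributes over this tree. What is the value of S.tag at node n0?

1. n0.val = -7  [given at root]
2. n1.live = "vx"  ["vx"]
3. n2.lab = true  [terminal]
4. n3.live = "pvx"  ["p" ++ A₀.live]
5. n5.live = "nr"  ["nr"]
6. n6.lim = "rp"  [terminal]
7. n7.mk = true  [terminal]
8. n5.mk = 12  [12]
9. n5.wid = "nr"  [if h.mk then A.live else "m"]
10. n5.lim = 6  [6]
11. n4.pre = 23  [A.lim + 17]
12. n4.depth = 14  [A.lim * 3 - 4]
13. n4.wid = 28  [A.mk + 16]
14. n9.wid = 17  [terminal]
15. n11.depth = 28  [terminal]
16. n12.lim = "yu"  [terminal]
17. n10.depth = "yup"  [a.lim ++ "p"]
18. n10.tag = 13  [g.depth - 15]
19. n10.val = -3  [g.depth - 31]
20. n10.sig = true  [g.depth > 27]
21. n8.depth = "yup"  [if B₁.sig then B₁.depth else "z"]
22. n8.tag = -6  [B₁.val - 3]
23. n8.val = -8  [B₁.tag * -1 + 5]
24. n8.sig = false  [B₁.val == B₁.tag]
25. n3.mk = 12  [C.depth - 2]
26. n3.wid = "pvxw"  [A.live ++ "w"]
27. n3.lim = 3  [C.wid + C.depth - 39]
28. n14.live = "rx"  ["rx"]
29. n15.lab = false  [terminal]
30. n14.mk = 14  [len(A.live) + 12]
31. n14.wid = "urx"  ["u" ++ A.live]
32. n14.lim = 17  [len(A.live) + 15]
33. n16.val = 11  [A.mk - 3]
34. n17.val = 19  [19]
35. n18.lab = true  [terminal]
36. n17.tag = 10  [S.val * 3 - 47]
37. n17.fin = 19  [S.val * 2 - 19]
38. n19.lim = "my"  [terminal]
39. n16.tag = 27  [S₀.val + 16]
40. n16.fin = 13  [S₁.tag + 3]
41. n13.pre = 6  [A.mk + A.lim - 25]
42. n13.depth = 8  [S.fin - 5]
43. n13.wid = 19  [S.fin + 6]
44. n1.mk = 22  [C.depth * -2 + 38]
45. n1.wid = "pvxwvx"  [A₁.wid ++ A₀.live]
46. n1.lim = 27  [A₁.lim + 24]
47. n0.tag = 22  [A.lim - 5]
48. n0.fin = 18  [A.mk - 4]

22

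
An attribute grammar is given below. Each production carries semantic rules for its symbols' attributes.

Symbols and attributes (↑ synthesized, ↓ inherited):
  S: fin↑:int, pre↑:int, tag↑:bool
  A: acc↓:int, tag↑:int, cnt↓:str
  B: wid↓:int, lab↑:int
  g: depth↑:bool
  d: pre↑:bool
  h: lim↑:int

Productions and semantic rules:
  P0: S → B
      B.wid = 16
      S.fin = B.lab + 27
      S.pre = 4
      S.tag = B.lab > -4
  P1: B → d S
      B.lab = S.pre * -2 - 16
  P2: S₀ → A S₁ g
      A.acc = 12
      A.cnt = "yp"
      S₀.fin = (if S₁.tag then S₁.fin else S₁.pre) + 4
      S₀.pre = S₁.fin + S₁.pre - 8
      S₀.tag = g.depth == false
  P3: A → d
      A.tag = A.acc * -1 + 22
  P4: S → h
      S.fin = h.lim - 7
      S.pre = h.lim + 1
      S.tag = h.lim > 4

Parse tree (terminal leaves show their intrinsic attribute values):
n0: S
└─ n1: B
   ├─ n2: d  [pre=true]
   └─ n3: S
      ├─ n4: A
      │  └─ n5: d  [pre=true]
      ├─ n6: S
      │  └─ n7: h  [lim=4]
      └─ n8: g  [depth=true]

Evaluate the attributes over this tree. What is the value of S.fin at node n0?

23

1. n1.wid = 16  [16]
2. n2.pre = true  [terminal]
3. n4.acc = 12  [12]
4. n4.cnt = "yp"  ["yp"]
5. n5.pre = true  [terminal]
6. n4.tag = 10  [A.acc * -1 + 22]
7. n7.lim = 4  [terminal]
8. n6.fin = -3  [h.lim - 7]
9. n6.pre = 5  [h.lim + 1]
10. n6.tag = false  [h.lim > 4]
11. n8.depth = true  [terminal]
12. n3.fin = 9  [(if S₁.tag then S₁.fin else S₁.pre) + 4]
13. n3.pre = -6  [S₁.fin + S₁.pre - 8]
14. n3.tag = false  [g.depth == false]
15. n1.lab = -4  [S.pre * -2 - 16]
16. n0.fin = 23  [B.lab + 27]
17. n0.pre = 4  [4]
18. n0.tag = false  [B.lab > -4]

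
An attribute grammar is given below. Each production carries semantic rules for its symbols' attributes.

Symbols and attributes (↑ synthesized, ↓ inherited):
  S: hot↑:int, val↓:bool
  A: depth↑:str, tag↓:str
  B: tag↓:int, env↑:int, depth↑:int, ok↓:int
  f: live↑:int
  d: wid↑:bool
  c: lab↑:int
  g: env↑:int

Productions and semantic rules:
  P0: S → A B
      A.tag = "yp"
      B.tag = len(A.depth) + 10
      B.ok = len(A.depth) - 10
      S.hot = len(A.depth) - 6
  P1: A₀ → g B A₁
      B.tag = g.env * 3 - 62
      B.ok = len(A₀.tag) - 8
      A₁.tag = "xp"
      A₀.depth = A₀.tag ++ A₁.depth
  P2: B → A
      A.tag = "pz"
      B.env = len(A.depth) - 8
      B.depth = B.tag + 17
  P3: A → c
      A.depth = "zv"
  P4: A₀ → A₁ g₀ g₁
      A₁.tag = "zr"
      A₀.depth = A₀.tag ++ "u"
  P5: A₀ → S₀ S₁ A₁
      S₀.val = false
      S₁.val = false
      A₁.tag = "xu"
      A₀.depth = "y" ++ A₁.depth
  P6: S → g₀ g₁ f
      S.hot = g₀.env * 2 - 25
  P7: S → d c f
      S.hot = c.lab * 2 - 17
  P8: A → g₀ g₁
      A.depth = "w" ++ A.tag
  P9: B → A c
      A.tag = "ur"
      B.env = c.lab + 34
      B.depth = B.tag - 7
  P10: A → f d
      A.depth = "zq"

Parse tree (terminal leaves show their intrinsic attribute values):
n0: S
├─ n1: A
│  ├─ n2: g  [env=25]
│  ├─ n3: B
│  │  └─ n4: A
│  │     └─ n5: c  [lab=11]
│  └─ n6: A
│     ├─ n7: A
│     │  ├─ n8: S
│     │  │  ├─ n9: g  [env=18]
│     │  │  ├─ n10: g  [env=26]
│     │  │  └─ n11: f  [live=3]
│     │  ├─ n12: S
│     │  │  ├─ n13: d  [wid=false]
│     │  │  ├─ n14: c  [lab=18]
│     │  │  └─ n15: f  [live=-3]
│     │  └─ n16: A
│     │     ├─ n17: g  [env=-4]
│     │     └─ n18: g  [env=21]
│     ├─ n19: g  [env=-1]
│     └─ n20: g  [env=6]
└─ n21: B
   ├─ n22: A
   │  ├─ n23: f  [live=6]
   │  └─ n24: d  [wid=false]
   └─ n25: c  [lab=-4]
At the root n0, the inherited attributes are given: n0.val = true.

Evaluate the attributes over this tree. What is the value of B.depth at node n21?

1. n0.val = true  [given at root]
2. n1.tag = "yp"  ["yp"]
3. n2.env = 25  [terminal]
4. n3.tag = 13  [g.env * 3 - 62]
5. n3.ok = -6  [len(A₀.tag) - 8]
6. n4.tag = "pz"  ["pz"]
7. n5.lab = 11  [terminal]
8. n4.depth = "zv"  ["zv"]
9. n3.env = -6  [len(A.depth) - 8]
10. n3.depth = 30  [B.tag + 17]
11. n6.tag = "xp"  ["xp"]
12. n7.tag = "zr"  ["zr"]
13. n8.val = false  [false]
14. n9.env = 18  [terminal]
15. n10.env = 26  [terminal]
16. n11.live = 3  [terminal]
17. n8.hot = 11  [g₀.env * 2 - 25]
18. n12.val = false  [false]
19. n13.wid = false  [terminal]
20. n14.lab = 18  [terminal]
21. n15.live = -3  [terminal]
22. n12.hot = 19  [c.lab * 2 - 17]
23. n16.tag = "xu"  ["xu"]
24. n17.env = -4  [terminal]
25. n18.env = 21  [terminal]
26. n16.depth = "wxu"  ["w" ++ A.tag]
27. n7.depth = "ywxu"  ["y" ++ A₁.depth]
28. n19.env = -1  [terminal]
29. n20.env = 6  [terminal]
30. n6.depth = "xpu"  [A₀.tag ++ "u"]
31. n1.depth = "ypxpu"  [A₀.tag ++ A₁.depth]
32. n21.tag = 15  [len(A.depth) + 10]
33. n21.ok = -5  [len(A.depth) - 10]
34. n22.tag = "ur"  ["ur"]
35. n23.live = 6  [terminal]
36. n24.wid = false  [terminal]
37. n22.depth = "zq"  ["zq"]
38. n25.lab = -4  [terminal]
39. n21.env = 30  [c.lab + 34]
40. n21.depth = 8  [B.tag - 7]
41. n0.hot = -1  [len(A.depth) - 6]

8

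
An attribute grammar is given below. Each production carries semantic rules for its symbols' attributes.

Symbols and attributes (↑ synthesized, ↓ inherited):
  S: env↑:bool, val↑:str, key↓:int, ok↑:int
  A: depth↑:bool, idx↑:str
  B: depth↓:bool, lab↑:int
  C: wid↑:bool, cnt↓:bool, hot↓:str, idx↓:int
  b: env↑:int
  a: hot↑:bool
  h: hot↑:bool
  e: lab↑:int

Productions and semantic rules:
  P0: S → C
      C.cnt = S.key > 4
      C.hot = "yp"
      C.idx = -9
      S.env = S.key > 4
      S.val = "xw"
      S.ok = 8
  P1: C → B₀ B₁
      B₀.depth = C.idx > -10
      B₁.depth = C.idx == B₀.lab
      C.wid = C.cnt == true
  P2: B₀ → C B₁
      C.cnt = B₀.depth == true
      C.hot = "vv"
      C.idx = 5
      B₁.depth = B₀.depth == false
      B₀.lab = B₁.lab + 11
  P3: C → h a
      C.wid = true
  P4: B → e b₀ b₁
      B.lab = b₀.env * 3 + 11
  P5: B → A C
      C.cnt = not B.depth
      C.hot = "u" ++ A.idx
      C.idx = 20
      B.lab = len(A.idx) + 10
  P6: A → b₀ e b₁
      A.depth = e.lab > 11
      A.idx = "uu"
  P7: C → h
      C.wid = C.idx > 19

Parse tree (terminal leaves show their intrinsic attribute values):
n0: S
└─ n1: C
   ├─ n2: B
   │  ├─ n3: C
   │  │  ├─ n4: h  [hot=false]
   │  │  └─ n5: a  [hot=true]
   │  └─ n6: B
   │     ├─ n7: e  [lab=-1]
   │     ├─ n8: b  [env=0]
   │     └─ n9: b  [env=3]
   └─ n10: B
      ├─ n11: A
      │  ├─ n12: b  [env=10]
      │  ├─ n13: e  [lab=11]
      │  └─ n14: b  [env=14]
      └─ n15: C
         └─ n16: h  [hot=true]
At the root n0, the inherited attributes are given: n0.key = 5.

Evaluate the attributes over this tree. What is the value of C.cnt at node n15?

true

1. n0.key = 5  [given at root]
2. n1.cnt = true  [S.key > 4]
3. n1.hot = "yp"  ["yp"]
4. n1.idx = -9  [-9]
5. n2.depth = true  [C.idx > -10]
6. n3.cnt = true  [B₀.depth == true]
7. n3.hot = "vv"  ["vv"]
8. n3.idx = 5  [5]
9. n4.hot = false  [terminal]
10. n5.hot = true  [terminal]
11. n3.wid = true  [true]
12. n6.depth = false  [B₀.depth == false]
13. n7.lab = -1  [terminal]
14. n8.env = 0  [terminal]
15. n9.env = 3  [terminal]
16. n6.lab = 11  [b₀.env * 3 + 11]
17. n2.lab = 22  [B₁.lab + 11]
18. n10.depth = false  [C.idx == B₀.lab]
19. n12.env = 10  [terminal]
20. n13.lab = 11  [terminal]
21. n14.env = 14  [terminal]
22. n11.depth = false  [e.lab > 11]
23. n11.idx = "uu"  ["uu"]
24. n15.cnt = true  [not B.depth]
25. n15.hot = "uuu"  ["u" ++ A.idx]
26. n15.idx = 20  [20]
27. n16.hot = true  [terminal]
28. n15.wid = true  [C.idx > 19]
29. n10.lab = 12  [len(A.idx) + 10]
30. n1.wid = true  [C.cnt == true]
31. n0.env = true  [S.key > 4]
32. n0.val = "xw"  ["xw"]
33. n0.ok = 8  [8]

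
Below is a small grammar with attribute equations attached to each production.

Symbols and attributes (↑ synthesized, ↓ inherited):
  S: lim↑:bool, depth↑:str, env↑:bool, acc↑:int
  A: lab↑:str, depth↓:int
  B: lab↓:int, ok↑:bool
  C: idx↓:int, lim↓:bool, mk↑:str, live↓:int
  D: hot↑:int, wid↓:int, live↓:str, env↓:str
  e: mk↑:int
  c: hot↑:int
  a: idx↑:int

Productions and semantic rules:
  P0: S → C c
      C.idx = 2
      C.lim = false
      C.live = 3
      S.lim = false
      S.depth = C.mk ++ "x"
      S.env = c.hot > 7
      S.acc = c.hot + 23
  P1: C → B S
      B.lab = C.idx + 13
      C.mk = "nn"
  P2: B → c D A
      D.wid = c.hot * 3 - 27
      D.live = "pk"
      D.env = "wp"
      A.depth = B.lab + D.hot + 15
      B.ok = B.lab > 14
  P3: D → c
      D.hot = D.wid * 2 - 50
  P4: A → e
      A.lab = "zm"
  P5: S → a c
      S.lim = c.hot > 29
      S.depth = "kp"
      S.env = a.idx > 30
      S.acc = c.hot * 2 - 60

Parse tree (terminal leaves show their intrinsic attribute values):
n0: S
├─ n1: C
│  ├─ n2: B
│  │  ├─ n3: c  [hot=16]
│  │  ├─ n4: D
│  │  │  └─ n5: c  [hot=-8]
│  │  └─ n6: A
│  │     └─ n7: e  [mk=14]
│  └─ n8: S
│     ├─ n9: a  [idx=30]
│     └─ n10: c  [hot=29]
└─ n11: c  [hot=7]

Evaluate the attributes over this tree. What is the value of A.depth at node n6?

22

1. n1.idx = 2  [2]
2. n1.lim = false  [false]
3. n1.live = 3  [3]
4. n2.lab = 15  [C.idx + 13]
5. n3.hot = 16  [terminal]
6. n4.wid = 21  [c.hot * 3 - 27]
7. n4.live = "pk"  ["pk"]
8. n4.env = "wp"  ["wp"]
9. n5.hot = -8  [terminal]
10. n4.hot = -8  [D.wid * 2 - 50]
11. n6.depth = 22  [B.lab + D.hot + 15]
12. n7.mk = 14  [terminal]
13. n6.lab = "zm"  ["zm"]
14. n2.ok = true  [B.lab > 14]
15. n9.idx = 30  [terminal]
16. n10.hot = 29  [terminal]
17. n8.lim = false  [c.hot > 29]
18. n8.depth = "kp"  ["kp"]
19. n8.env = false  [a.idx > 30]
20. n8.acc = -2  [c.hot * 2 - 60]
21. n1.mk = "nn"  ["nn"]
22. n11.hot = 7  [terminal]
23. n0.lim = false  [false]
24. n0.depth = "nnx"  [C.mk ++ "x"]
25. n0.env = false  [c.hot > 7]
26. n0.acc = 30  [c.hot + 23]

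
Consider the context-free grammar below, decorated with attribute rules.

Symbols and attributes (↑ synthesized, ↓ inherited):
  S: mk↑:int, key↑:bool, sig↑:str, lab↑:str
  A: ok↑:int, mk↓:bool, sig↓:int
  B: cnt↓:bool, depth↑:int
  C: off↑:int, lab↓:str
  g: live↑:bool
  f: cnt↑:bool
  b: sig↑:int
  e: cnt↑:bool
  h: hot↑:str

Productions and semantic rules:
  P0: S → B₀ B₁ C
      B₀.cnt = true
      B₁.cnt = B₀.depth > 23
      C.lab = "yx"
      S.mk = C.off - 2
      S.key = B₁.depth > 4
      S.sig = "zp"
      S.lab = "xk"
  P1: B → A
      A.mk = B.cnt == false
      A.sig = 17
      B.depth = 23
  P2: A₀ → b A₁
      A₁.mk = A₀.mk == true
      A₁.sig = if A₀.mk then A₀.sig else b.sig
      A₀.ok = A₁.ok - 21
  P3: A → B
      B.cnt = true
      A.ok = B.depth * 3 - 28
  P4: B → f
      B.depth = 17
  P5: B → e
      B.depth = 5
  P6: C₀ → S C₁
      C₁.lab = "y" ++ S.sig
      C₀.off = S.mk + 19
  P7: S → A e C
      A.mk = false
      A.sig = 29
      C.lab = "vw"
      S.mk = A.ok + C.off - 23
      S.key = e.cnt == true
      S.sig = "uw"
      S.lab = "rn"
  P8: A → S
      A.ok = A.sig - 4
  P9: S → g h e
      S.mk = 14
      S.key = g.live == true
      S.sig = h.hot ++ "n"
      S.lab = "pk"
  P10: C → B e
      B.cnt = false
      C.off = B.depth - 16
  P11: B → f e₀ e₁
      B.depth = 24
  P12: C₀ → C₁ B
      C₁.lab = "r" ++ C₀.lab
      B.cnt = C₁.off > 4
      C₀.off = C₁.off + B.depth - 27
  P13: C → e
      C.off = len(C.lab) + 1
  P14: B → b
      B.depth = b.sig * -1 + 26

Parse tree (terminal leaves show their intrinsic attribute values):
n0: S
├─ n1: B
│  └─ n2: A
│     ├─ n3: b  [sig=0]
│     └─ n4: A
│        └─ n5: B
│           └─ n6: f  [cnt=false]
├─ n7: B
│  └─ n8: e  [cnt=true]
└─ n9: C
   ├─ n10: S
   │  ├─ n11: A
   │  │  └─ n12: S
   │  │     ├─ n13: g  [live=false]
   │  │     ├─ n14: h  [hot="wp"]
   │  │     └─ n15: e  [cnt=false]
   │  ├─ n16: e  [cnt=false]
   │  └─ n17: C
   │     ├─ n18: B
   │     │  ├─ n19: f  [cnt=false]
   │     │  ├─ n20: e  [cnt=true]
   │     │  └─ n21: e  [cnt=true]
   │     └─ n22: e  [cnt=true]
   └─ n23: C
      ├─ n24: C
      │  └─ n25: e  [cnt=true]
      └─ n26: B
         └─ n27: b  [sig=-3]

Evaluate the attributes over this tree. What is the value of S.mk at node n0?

1. n1.cnt = true  [true]
2. n2.mk = false  [B.cnt == false]
3. n2.sig = 17  [17]
4. n3.sig = 0  [terminal]
5. n4.mk = false  [A₀.mk == true]
6. n4.sig = 0  [if A₀.mk then A₀.sig else b.sig]
7. n5.cnt = true  [true]
8. n6.cnt = false  [terminal]
9. n5.depth = 17  [17]
10. n4.ok = 23  [B.depth * 3 - 28]
11. n2.ok = 2  [A₁.ok - 21]
12. n1.depth = 23  [23]
13. n7.cnt = false  [B₀.depth > 23]
14. n8.cnt = true  [terminal]
15. n7.depth = 5  [5]
16. n9.lab = "yx"  ["yx"]
17. n11.mk = false  [false]
18. n11.sig = 29  [29]
19. n13.live = false  [terminal]
20. n14.hot = "wp"  [terminal]
21. n15.cnt = false  [terminal]
22. n12.mk = 14  [14]
23. n12.key = false  [g.live == true]
24. n12.sig = "wpn"  [h.hot ++ "n"]
25. n12.lab = "pk"  ["pk"]
26. n11.ok = 25  [A.sig - 4]
27. n16.cnt = false  [terminal]
28. n17.lab = "vw"  ["vw"]
29. n18.cnt = false  [false]
30. n19.cnt = false  [terminal]
31. n20.cnt = true  [terminal]
32. n21.cnt = true  [terminal]
33. n18.depth = 24  [24]
34. n22.cnt = true  [terminal]
35. n17.off = 8  [B.depth - 16]
36. n10.mk = 10  [A.ok + C.off - 23]
37. n10.key = false  [e.cnt == true]
38. n10.sig = "uw"  ["uw"]
39. n10.lab = "rn"  ["rn"]
40. n23.lab = "yuw"  ["y" ++ S.sig]
41. n24.lab = "ryuw"  ["r" ++ C₀.lab]
42. n25.cnt = true  [terminal]
43. n24.off = 5  [len(C.lab) + 1]
44. n26.cnt = true  [C₁.off > 4]
45. n27.sig = -3  [terminal]
46. n26.depth = 29  [b.sig * -1 + 26]
47. n23.off = 7  [C₁.off + B.depth - 27]
48. n9.off = 29  [S.mk + 19]
49. n0.mk = 27  [C.off - 2]
50. n0.key = true  [B₁.depth > 4]
51. n0.sig = "zp"  ["zp"]
52. n0.lab = "xk"  ["xk"]

27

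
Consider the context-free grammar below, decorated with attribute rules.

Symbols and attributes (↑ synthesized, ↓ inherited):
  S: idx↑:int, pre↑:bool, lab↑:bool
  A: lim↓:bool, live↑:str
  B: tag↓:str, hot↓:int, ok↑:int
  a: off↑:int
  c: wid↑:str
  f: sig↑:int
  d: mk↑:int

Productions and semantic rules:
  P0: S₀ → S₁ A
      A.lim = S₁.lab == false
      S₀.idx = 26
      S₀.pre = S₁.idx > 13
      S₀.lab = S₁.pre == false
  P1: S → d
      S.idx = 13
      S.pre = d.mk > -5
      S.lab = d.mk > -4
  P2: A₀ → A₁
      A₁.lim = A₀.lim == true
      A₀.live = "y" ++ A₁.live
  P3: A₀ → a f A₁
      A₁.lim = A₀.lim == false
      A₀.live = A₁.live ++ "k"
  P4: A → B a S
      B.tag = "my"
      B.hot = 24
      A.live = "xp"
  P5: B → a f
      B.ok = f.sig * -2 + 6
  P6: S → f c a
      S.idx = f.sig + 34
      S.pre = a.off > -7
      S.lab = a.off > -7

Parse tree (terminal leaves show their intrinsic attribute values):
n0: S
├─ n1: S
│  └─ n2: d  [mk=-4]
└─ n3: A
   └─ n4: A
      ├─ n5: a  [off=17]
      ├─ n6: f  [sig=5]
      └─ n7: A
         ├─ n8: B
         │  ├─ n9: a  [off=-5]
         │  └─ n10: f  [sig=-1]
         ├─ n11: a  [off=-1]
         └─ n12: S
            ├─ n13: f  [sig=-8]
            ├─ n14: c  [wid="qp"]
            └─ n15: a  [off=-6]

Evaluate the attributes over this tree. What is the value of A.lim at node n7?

1. n2.mk = -4  [terminal]
2. n1.idx = 13  [13]
3. n1.pre = true  [d.mk > -5]
4. n1.lab = false  [d.mk > -4]
5. n3.lim = true  [S₁.lab == false]
6. n4.lim = true  [A₀.lim == true]
7. n5.off = 17  [terminal]
8. n6.sig = 5  [terminal]
9. n7.lim = false  [A₀.lim == false]
10. n8.tag = "my"  ["my"]
11. n8.hot = 24  [24]
12. n9.off = -5  [terminal]
13. n10.sig = -1  [terminal]
14. n8.ok = 8  [f.sig * -2 + 6]
15. n11.off = -1  [terminal]
16. n13.sig = -8  [terminal]
17. n14.wid = "qp"  [terminal]
18. n15.off = -6  [terminal]
19. n12.idx = 26  [f.sig + 34]
20. n12.pre = true  [a.off > -7]
21. n12.lab = true  [a.off > -7]
22. n7.live = "xp"  ["xp"]
23. n4.live = "xpk"  [A₁.live ++ "k"]
24. n3.live = "yxpk"  ["y" ++ A₁.live]
25. n0.idx = 26  [26]
26. n0.pre = false  [S₁.idx > 13]
27. n0.lab = false  [S₁.pre == false]

false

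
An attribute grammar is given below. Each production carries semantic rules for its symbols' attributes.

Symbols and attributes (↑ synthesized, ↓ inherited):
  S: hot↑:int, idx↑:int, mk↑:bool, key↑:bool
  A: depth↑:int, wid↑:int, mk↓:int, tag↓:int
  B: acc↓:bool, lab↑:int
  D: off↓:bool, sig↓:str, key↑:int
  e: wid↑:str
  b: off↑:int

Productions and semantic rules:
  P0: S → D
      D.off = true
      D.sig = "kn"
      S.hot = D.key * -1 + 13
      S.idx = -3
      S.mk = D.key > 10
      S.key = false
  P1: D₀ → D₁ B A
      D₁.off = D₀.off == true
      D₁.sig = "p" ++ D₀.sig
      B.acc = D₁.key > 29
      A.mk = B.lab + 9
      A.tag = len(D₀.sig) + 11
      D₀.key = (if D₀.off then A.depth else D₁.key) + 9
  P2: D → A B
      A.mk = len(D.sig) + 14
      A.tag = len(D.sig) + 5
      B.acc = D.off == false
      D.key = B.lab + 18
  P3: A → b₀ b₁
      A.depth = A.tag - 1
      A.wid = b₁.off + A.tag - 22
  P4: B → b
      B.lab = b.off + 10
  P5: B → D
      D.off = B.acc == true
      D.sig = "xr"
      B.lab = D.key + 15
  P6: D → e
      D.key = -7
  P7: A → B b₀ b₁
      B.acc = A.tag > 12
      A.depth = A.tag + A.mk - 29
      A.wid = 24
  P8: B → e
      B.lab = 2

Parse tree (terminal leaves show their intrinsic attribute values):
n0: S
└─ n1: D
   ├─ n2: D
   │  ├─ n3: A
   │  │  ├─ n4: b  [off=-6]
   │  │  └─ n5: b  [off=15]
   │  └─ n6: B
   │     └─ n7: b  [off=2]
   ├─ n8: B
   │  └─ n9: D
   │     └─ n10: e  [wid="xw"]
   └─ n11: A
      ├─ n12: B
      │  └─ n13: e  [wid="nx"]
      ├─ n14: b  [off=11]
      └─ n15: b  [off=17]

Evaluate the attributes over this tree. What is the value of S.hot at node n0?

1. n1.off = true  [true]
2. n1.sig = "kn"  ["kn"]
3. n2.off = true  [D₀.off == true]
4. n2.sig = "pkn"  ["p" ++ D₀.sig]
5. n3.mk = 17  [len(D.sig) + 14]
6. n3.tag = 8  [len(D.sig) + 5]
7. n4.off = -6  [terminal]
8. n5.off = 15  [terminal]
9. n3.depth = 7  [A.tag - 1]
10. n3.wid = 1  [b₁.off + A.tag - 22]
11. n6.acc = false  [D.off == false]
12. n7.off = 2  [terminal]
13. n6.lab = 12  [b.off + 10]
14. n2.key = 30  [B.lab + 18]
15. n8.acc = true  [D₁.key > 29]
16. n9.off = true  [B.acc == true]
17. n9.sig = "xr"  ["xr"]
18. n10.wid = "xw"  [terminal]
19. n9.key = -7  [-7]
20. n8.lab = 8  [D.key + 15]
21. n11.mk = 17  [B.lab + 9]
22. n11.tag = 13  [len(D₀.sig) + 11]
23. n12.acc = true  [A.tag > 12]
24. n13.wid = "nx"  [terminal]
25. n12.lab = 2  [2]
26. n14.off = 11  [terminal]
27. n15.off = 17  [terminal]
28. n11.depth = 1  [A.tag + A.mk - 29]
29. n11.wid = 24  [24]
30. n1.key = 10  [(if D₀.off then A.depth else D₁.key) + 9]
31. n0.hot = 3  [D.key * -1 + 13]
32. n0.idx = -3  [-3]
33. n0.mk = false  [D.key > 10]
34. n0.key = false  [false]

3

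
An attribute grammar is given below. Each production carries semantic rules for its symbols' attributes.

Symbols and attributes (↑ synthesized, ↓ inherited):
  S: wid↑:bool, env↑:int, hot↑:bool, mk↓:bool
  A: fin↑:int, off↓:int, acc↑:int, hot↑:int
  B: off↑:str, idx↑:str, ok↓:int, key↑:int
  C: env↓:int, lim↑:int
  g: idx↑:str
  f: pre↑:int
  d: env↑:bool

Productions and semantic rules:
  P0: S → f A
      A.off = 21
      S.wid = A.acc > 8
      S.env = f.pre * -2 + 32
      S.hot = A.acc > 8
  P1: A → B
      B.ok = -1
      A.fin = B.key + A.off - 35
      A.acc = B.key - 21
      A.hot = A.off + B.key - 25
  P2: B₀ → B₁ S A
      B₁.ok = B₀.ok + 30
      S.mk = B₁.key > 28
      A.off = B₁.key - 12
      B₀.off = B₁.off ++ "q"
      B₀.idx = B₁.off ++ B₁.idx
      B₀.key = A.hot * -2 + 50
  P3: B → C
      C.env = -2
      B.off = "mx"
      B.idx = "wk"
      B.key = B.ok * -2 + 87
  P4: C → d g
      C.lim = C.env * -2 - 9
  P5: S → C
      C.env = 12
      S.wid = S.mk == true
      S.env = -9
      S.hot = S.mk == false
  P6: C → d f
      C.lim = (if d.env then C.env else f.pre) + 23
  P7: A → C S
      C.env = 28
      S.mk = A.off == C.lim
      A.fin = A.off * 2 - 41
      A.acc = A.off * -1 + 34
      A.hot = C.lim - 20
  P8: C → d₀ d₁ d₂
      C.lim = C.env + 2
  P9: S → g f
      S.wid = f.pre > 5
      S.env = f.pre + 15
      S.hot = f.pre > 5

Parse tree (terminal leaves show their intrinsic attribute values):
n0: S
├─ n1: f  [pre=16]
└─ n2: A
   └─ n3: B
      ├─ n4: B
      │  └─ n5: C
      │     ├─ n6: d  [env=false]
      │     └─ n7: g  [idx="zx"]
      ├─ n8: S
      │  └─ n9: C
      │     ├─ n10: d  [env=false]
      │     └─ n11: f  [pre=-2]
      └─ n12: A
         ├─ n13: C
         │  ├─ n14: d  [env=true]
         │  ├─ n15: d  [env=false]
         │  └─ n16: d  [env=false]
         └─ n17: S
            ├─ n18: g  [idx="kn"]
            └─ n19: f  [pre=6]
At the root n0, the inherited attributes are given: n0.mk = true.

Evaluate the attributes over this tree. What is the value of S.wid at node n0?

true

1. n0.mk = true  [given at root]
2. n1.pre = 16  [terminal]
3. n2.off = 21  [21]
4. n3.ok = -1  [-1]
5. n4.ok = 29  [B₀.ok + 30]
6. n5.env = -2  [-2]
7. n6.env = false  [terminal]
8. n7.idx = "zx"  [terminal]
9. n5.lim = -5  [C.env * -2 - 9]
10. n4.off = "mx"  ["mx"]
11. n4.idx = "wk"  ["wk"]
12. n4.key = 29  [B.ok * -2 + 87]
13. n8.mk = true  [B₁.key > 28]
14. n9.env = 12  [12]
15. n10.env = false  [terminal]
16. n11.pre = -2  [terminal]
17. n9.lim = 21  [(if d.env then C.env else f.pre) + 23]
18. n8.wid = true  [S.mk == true]
19. n8.env = -9  [-9]
20. n8.hot = false  [S.mk == false]
21. n12.off = 17  [B₁.key - 12]
22. n13.env = 28  [28]
23. n14.env = true  [terminal]
24. n15.env = false  [terminal]
25. n16.env = false  [terminal]
26. n13.lim = 30  [C.env + 2]
27. n17.mk = false  [A.off == C.lim]
28. n18.idx = "kn"  [terminal]
29. n19.pre = 6  [terminal]
30. n17.wid = true  [f.pre > 5]
31. n17.env = 21  [f.pre + 15]
32. n17.hot = true  [f.pre > 5]
33. n12.fin = -7  [A.off * 2 - 41]
34. n12.acc = 17  [A.off * -1 + 34]
35. n12.hot = 10  [C.lim - 20]
36. n3.off = "mxq"  [B₁.off ++ "q"]
37. n3.idx = "mxwk"  [B₁.off ++ B₁.idx]
38. n3.key = 30  [A.hot * -2 + 50]
39. n2.fin = 16  [B.key + A.off - 35]
40. n2.acc = 9  [B.key - 21]
41. n2.hot = 26  [A.off + B.key - 25]
42. n0.wid = true  [A.acc > 8]
43. n0.env = 0  [f.pre * -2 + 32]
44. n0.hot = true  [A.acc > 8]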